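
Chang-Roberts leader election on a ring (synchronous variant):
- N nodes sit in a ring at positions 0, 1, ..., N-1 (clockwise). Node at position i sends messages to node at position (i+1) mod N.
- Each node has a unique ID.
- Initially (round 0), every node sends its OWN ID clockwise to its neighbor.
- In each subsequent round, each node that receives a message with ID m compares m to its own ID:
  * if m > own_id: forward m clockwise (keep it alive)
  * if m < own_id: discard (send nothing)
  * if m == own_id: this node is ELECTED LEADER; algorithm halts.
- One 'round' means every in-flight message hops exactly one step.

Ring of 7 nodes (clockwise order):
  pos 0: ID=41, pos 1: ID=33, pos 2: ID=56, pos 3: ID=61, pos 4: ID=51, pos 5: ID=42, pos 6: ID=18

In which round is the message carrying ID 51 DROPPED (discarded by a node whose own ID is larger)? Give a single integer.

Round 1: pos1(id33) recv 41: fwd; pos2(id56) recv 33: drop; pos3(id61) recv 56: drop; pos4(id51) recv 61: fwd; pos5(id42) recv 51: fwd; pos6(id18) recv 42: fwd; pos0(id41) recv 18: drop
Round 2: pos2(id56) recv 41: drop; pos5(id42) recv 61: fwd; pos6(id18) recv 51: fwd; pos0(id41) recv 42: fwd
Round 3: pos6(id18) recv 61: fwd; pos0(id41) recv 51: fwd; pos1(id33) recv 42: fwd
Round 4: pos0(id41) recv 61: fwd; pos1(id33) recv 51: fwd; pos2(id56) recv 42: drop
Round 5: pos1(id33) recv 61: fwd; pos2(id56) recv 51: drop
Round 6: pos2(id56) recv 61: fwd
Round 7: pos3(id61) recv 61: ELECTED
Message ID 51 originates at pos 4; dropped at pos 2 in round 5

Answer: 5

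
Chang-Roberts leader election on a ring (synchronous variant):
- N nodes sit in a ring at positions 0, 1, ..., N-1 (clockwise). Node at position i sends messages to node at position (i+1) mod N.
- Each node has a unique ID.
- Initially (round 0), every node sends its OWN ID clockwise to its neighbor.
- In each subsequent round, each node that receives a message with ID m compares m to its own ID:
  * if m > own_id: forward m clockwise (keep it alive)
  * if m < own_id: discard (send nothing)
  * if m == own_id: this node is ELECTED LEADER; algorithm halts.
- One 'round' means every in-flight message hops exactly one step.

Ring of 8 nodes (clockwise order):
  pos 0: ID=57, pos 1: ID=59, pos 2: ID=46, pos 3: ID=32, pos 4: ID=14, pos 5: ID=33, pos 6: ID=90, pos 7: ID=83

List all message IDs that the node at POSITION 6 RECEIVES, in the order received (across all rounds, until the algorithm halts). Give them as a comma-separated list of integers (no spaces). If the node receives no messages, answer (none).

Answer: 33,46,59,83,90

Derivation:
Round 1: pos1(id59) recv 57: drop; pos2(id46) recv 59: fwd; pos3(id32) recv 46: fwd; pos4(id14) recv 32: fwd; pos5(id33) recv 14: drop; pos6(id90) recv 33: drop; pos7(id83) recv 90: fwd; pos0(id57) recv 83: fwd
Round 2: pos3(id32) recv 59: fwd; pos4(id14) recv 46: fwd; pos5(id33) recv 32: drop; pos0(id57) recv 90: fwd; pos1(id59) recv 83: fwd
Round 3: pos4(id14) recv 59: fwd; pos5(id33) recv 46: fwd; pos1(id59) recv 90: fwd; pos2(id46) recv 83: fwd
Round 4: pos5(id33) recv 59: fwd; pos6(id90) recv 46: drop; pos2(id46) recv 90: fwd; pos3(id32) recv 83: fwd
Round 5: pos6(id90) recv 59: drop; pos3(id32) recv 90: fwd; pos4(id14) recv 83: fwd
Round 6: pos4(id14) recv 90: fwd; pos5(id33) recv 83: fwd
Round 7: pos5(id33) recv 90: fwd; pos6(id90) recv 83: drop
Round 8: pos6(id90) recv 90: ELECTED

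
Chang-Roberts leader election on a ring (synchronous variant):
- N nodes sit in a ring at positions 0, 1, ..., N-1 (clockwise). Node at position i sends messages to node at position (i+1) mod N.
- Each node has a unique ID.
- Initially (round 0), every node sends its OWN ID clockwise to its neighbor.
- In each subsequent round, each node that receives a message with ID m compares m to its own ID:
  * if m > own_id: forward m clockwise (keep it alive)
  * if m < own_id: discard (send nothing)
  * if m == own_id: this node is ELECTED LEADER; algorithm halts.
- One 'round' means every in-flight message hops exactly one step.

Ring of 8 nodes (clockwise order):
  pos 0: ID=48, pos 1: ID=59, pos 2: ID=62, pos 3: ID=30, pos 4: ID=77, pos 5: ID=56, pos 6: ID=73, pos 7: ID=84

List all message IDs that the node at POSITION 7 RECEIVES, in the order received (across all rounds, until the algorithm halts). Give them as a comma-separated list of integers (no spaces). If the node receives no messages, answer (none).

Answer: 73,77,84

Derivation:
Round 1: pos1(id59) recv 48: drop; pos2(id62) recv 59: drop; pos3(id30) recv 62: fwd; pos4(id77) recv 30: drop; pos5(id56) recv 77: fwd; pos6(id73) recv 56: drop; pos7(id84) recv 73: drop; pos0(id48) recv 84: fwd
Round 2: pos4(id77) recv 62: drop; pos6(id73) recv 77: fwd; pos1(id59) recv 84: fwd
Round 3: pos7(id84) recv 77: drop; pos2(id62) recv 84: fwd
Round 4: pos3(id30) recv 84: fwd
Round 5: pos4(id77) recv 84: fwd
Round 6: pos5(id56) recv 84: fwd
Round 7: pos6(id73) recv 84: fwd
Round 8: pos7(id84) recv 84: ELECTED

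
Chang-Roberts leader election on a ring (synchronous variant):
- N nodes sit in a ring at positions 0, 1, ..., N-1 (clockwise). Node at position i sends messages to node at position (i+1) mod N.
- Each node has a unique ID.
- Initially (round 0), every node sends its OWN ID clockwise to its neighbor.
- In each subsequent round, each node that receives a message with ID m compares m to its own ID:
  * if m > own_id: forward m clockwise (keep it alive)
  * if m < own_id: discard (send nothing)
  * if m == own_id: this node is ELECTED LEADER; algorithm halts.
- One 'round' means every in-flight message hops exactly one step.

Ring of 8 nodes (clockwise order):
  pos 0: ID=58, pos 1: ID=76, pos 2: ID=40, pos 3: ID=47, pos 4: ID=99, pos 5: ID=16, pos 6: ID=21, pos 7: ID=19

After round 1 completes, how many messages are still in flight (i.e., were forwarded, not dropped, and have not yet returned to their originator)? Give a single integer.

Round 1: pos1(id76) recv 58: drop; pos2(id40) recv 76: fwd; pos3(id47) recv 40: drop; pos4(id99) recv 47: drop; pos5(id16) recv 99: fwd; pos6(id21) recv 16: drop; pos7(id19) recv 21: fwd; pos0(id58) recv 19: drop
After round 1: 3 messages still in flight

Answer: 3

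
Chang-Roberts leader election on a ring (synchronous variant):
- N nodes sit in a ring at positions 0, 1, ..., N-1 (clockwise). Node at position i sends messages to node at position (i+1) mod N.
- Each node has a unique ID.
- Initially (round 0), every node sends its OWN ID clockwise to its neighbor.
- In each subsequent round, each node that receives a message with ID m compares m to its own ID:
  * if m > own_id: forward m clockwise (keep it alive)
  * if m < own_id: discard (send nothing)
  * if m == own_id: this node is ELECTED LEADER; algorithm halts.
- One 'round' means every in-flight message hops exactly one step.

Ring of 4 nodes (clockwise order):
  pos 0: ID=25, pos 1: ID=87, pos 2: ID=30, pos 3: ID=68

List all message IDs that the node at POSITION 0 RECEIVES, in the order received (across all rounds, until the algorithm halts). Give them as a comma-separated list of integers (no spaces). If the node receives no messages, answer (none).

Answer: 68,87

Derivation:
Round 1: pos1(id87) recv 25: drop; pos2(id30) recv 87: fwd; pos3(id68) recv 30: drop; pos0(id25) recv 68: fwd
Round 2: pos3(id68) recv 87: fwd; pos1(id87) recv 68: drop
Round 3: pos0(id25) recv 87: fwd
Round 4: pos1(id87) recv 87: ELECTED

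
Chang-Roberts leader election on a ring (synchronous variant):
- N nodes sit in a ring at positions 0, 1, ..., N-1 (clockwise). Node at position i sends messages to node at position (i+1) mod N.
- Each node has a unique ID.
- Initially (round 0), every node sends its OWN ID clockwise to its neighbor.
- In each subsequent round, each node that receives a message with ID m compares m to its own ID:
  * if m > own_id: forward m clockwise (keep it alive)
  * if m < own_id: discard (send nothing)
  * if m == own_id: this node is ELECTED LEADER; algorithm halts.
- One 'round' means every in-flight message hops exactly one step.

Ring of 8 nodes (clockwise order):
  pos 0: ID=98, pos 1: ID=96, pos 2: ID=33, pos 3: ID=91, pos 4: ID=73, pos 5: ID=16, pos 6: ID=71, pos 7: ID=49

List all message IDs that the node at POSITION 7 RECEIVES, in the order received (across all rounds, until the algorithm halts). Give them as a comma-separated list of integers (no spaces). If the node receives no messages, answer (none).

Round 1: pos1(id96) recv 98: fwd; pos2(id33) recv 96: fwd; pos3(id91) recv 33: drop; pos4(id73) recv 91: fwd; pos5(id16) recv 73: fwd; pos6(id71) recv 16: drop; pos7(id49) recv 71: fwd; pos0(id98) recv 49: drop
Round 2: pos2(id33) recv 98: fwd; pos3(id91) recv 96: fwd; pos5(id16) recv 91: fwd; pos6(id71) recv 73: fwd; pos0(id98) recv 71: drop
Round 3: pos3(id91) recv 98: fwd; pos4(id73) recv 96: fwd; pos6(id71) recv 91: fwd; pos7(id49) recv 73: fwd
Round 4: pos4(id73) recv 98: fwd; pos5(id16) recv 96: fwd; pos7(id49) recv 91: fwd; pos0(id98) recv 73: drop
Round 5: pos5(id16) recv 98: fwd; pos6(id71) recv 96: fwd; pos0(id98) recv 91: drop
Round 6: pos6(id71) recv 98: fwd; pos7(id49) recv 96: fwd
Round 7: pos7(id49) recv 98: fwd; pos0(id98) recv 96: drop
Round 8: pos0(id98) recv 98: ELECTED

Answer: 71,73,91,96,98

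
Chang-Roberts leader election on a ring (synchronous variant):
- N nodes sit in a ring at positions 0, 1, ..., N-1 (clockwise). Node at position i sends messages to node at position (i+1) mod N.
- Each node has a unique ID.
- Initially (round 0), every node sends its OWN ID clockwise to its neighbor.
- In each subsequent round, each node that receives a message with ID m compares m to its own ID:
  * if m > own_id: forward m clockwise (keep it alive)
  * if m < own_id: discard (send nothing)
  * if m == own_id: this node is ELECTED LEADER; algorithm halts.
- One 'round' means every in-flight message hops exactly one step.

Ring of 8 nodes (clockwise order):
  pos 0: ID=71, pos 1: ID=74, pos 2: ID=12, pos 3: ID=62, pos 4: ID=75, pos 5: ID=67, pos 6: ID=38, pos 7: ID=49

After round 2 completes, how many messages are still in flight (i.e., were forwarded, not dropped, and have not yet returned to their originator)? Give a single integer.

Round 1: pos1(id74) recv 71: drop; pos2(id12) recv 74: fwd; pos3(id62) recv 12: drop; pos4(id75) recv 62: drop; pos5(id67) recv 75: fwd; pos6(id38) recv 67: fwd; pos7(id49) recv 38: drop; pos0(id71) recv 49: drop
Round 2: pos3(id62) recv 74: fwd; pos6(id38) recv 75: fwd; pos7(id49) recv 67: fwd
After round 2: 3 messages still in flight

Answer: 3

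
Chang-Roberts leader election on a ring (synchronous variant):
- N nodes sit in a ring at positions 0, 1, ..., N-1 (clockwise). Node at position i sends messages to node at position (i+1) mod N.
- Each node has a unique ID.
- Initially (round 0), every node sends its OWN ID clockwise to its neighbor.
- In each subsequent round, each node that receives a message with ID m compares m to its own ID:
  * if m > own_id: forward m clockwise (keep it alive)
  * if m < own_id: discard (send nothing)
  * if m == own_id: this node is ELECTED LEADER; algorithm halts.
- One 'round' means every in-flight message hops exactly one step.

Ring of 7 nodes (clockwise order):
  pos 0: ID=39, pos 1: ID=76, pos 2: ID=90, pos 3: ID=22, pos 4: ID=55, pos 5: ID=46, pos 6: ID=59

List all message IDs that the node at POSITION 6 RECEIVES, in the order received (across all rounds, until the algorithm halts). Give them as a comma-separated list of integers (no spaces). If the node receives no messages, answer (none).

Round 1: pos1(id76) recv 39: drop; pos2(id90) recv 76: drop; pos3(id22) recv 90: fwd; pos4(id55) recv 22: drop; pos5(id46) recv 55: fwd; pos6(id59) recv 46: drop; pos0(id39) recv 59: fwd
Round 2: pos4(id55) recv 90: fwd; pos6(id59) recv 55: drop; pos1(id76) recv 59: drop
Round 3: pos5(id46) recv 90: fwd
Round 4: pos6(id59) recv 90: fwd
Round 5: pos0(id39) recv 90: fwd
Round 6: pos1(id76) recv 90: fwd
Round 7: pos2(id90) recv 90: ELECTED

Answer: 46,55,90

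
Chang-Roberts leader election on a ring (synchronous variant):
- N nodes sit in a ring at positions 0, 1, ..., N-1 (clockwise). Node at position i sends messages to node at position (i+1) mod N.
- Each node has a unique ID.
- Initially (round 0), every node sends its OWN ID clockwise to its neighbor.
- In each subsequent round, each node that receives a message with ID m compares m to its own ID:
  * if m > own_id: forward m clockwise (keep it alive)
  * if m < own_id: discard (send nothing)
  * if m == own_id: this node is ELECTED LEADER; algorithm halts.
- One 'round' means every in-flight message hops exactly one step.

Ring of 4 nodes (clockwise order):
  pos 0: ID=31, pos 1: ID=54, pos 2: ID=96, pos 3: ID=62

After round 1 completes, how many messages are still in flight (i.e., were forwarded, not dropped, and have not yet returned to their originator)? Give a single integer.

Round 1: pos1(id54) recv 31: drop; pos2(id96) recv 54: drop; pos3(id62) recv 96: fwd; pos0(id31) recv 62: fwd
After round 1: 2 messages still in flight

Answer: 2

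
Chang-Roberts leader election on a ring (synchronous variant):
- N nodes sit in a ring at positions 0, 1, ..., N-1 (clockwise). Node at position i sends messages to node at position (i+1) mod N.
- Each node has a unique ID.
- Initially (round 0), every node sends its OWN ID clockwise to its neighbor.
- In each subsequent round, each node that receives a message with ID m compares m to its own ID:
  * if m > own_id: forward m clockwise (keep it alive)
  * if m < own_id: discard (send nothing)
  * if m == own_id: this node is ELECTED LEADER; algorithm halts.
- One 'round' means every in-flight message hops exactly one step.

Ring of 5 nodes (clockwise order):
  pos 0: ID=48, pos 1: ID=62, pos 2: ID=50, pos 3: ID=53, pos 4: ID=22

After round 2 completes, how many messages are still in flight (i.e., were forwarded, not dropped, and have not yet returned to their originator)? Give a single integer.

Round 1: pos1(id62) recv 48: drop; pos2(id50) recv 62: fwd; pos3(id53) recv 50: drop; pos4(id22) recv 53: fwd; pos0(id48) recv 22: drop
Round 2: pos3(id53) recv 62: fwd; pos0(id48) recv 53: fwd
After round 2: 2 messages still in flight

Answer: 2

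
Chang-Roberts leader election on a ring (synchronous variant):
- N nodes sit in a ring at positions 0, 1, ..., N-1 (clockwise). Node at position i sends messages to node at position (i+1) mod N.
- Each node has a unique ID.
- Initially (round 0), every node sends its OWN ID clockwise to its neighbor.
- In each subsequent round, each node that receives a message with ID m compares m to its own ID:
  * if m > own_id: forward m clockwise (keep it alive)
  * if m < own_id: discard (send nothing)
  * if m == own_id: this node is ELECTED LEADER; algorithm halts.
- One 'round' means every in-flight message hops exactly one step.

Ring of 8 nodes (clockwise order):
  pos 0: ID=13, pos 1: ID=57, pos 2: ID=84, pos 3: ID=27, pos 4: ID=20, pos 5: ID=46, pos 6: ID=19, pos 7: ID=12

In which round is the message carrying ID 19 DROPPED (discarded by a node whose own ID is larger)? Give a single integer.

Round 1: pos1(id57) recv 13: drop; pos2(id84) recv 57: drop; pos3(id27) recv 84: fwd; pos4(id20) recv 27: fwd; pos5(id46) recv 20: drop; pos6(id19) recv 46: fwd; pos7(id12) recv 19: fwd; pos0(id13) recv 12: drop
Round 2: pos4(id20) recv 84: fwd; pos5(id46) recv 27: drop; pos7(id12) recv 46: fwd; pos0(id13) recv 19: fwd
Round 3: pos5(id46) recv 84: fwd; pos0(id13) recv 46: fwd; pos1(id57) recv 19: drop
Round 4: pos6(id19) recv 84: fwd; pos1(id57) recv 46: drop
Round 5: pos7(id12) recv 84: fwd
Round 6: pos0(id13) recv 84: fwd
Round 7: pos1(id57) recv 84: fwd
Round 8: pos2(id84) recv 84: ELECTED
Message ID 19 originates at pos 6; dropped at pos 1 in round 3

Answer: 3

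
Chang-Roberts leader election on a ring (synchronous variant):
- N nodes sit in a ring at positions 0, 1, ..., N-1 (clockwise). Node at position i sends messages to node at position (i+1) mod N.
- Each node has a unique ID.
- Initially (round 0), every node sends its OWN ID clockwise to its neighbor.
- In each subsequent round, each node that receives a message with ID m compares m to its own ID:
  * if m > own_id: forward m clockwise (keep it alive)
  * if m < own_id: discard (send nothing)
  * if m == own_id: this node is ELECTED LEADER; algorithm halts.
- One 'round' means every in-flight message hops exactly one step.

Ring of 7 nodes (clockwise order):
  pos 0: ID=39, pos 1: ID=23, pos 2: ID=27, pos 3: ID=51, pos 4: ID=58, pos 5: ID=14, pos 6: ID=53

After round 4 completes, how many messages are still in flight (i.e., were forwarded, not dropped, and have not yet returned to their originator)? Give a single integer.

Answer: 2

Derivation:
Round 1: pos1(id23) recv 39: fwd; pos2(id27) recv 23: drop; pos3(id51) recv 27: drop; pos4(id58) recv 51: drop; pos5(id14) recv 58: fwd; pos6(id53) recv 14: drop; pos0(id39) recv 53: fwd
Round 2: pos2(id27) recv 39: fwd; pos6(id53) recv 58: fwd; pos1(id23) recv 53: fwd
Round 3: pos3(id51) recv 39: drop; pos0(id39) recv 58: fwd; pos2(id27) recv 53: fwd
Round 4: pos1(id23) recv 58: fwd; pos3(id51) recv 53: fwd
After round 4: 2 messages still in flight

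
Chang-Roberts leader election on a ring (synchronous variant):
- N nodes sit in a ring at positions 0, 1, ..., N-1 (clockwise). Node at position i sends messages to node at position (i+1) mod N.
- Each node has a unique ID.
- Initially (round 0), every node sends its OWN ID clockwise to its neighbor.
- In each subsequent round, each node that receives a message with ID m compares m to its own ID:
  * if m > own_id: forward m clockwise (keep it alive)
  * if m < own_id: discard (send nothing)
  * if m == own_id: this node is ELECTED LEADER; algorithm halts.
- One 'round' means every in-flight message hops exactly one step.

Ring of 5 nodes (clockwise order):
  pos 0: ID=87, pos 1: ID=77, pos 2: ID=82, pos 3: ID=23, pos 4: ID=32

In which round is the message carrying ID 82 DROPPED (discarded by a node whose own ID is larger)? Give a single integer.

Answer: 3

Derivation:
Round 1: pos1(id77) recv 87: fwd; pos2(id82) recv 77: drop; pos3(id23) recv 82: fwd; pos4(id32) recv 23: drop; pos0(id87) recv 32: drop
Round 2: pos2(id82) recv 87: fwd; pos4(id32) recv 82: fwd
Round 3: pos3(id23) recv 87: fwd; pos0(id87) recv 82: drop
Round 4: pos4(id32) recv 87: fwd
Round 5: pos0(id87) recv 87: ELECTED
Message ID 82 originates at pos 2; dropped at pos 0 in round 3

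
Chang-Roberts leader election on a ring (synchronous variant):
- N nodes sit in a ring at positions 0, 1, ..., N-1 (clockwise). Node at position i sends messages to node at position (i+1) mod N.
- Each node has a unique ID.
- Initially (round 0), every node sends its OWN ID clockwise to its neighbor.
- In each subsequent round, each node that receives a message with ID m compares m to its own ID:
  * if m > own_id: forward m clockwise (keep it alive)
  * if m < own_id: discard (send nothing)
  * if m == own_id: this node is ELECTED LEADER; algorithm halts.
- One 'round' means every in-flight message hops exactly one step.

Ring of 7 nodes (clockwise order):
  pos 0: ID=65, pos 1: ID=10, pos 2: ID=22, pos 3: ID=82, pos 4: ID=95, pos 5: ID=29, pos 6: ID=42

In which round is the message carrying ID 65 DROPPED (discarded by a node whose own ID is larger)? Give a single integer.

Round 1: pos1(id10) recv 65: fwd; pos2(id22) recv 10: drop; pos3(id82) recv 22: drop; pos4(id95) recv 82: drop; pos5(id29) recv 95: fwd; pos6(id42) recv 29: drop; pos0(id65) recv 42: drop
Round 2: pos2(id22) recv 65: fwd; pos6(id42) recv 95: fwd
Round 3: pos3(id82) recv 65: drop; pos0(id65) recv 95: fwd
Round 4: pos1(id10) recv 95: fwd
Round 5: pos2(id22) recv 95: fwd
Round 6: pos3(id82) recv 95: fwd
Round 7: pos4(id95) recv 95: ELECTED
Message ID 65 originates at pos 0; dropped at pos 3 in round 3

Answer: 3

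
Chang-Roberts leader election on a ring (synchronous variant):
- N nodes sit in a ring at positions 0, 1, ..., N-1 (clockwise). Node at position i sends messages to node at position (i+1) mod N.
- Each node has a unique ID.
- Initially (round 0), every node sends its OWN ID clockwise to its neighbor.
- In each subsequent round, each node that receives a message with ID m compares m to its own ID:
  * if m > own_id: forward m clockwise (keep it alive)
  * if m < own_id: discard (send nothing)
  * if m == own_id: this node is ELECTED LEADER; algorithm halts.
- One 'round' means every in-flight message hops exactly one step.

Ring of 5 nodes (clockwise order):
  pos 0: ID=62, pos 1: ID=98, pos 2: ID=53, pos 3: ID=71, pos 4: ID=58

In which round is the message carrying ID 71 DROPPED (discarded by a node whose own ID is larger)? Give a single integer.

Answer: 3

Derivation:
Round 1: pos1(id98) recv 62: drop; pos2(id53) recv 98: fwd; pos3(id71) recv 53: drop; pos4(id58) recv 71: fwd; pos0(id62) recv 58: drop
Round 2: pos3(id71) recv 98: fwd; pos0(id62) recv 71: fwd
Round 3: pos4(id58) recv 98: fwd; pos1(id98) recv 71: drop
Round 4: pos0(id62) recv 98: fwd
Round 5: pos1(id98) recv 98: ELECTED
Message ID 71 originates at pos 3; dropped at pos 1 in round 3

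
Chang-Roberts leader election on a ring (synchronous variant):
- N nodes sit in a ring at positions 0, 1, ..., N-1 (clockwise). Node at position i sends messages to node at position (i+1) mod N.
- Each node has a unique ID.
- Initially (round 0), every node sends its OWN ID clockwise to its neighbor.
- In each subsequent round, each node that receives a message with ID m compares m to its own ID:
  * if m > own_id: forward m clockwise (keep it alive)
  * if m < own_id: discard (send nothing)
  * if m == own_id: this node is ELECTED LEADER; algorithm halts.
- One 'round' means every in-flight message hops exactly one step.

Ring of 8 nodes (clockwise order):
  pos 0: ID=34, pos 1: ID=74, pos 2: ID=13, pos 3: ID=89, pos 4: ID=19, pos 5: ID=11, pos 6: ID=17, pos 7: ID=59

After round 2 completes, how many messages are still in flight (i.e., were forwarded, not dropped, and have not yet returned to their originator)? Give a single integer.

Answer: 2

Derivation:
Round 1: pos1(id74) recv 34: drop; pos2(id13) recv 74: fwd; pos3(id89) recv 13: drop; pos4(id19) recv 89: fwd; pos5(id11) recv 19: fwd; pos6(id17) recv 11: drop; pos7(id59) recv 17: drop; pos0(id34) recv 59: fwd
Round 2: pos3(id89) recv 74: drop; pos5(id11) recv 89: fwd; pos6(id17) recv 19: fwd; pos1(id74) recv 59: drop
After round 2: 2 messages still in flight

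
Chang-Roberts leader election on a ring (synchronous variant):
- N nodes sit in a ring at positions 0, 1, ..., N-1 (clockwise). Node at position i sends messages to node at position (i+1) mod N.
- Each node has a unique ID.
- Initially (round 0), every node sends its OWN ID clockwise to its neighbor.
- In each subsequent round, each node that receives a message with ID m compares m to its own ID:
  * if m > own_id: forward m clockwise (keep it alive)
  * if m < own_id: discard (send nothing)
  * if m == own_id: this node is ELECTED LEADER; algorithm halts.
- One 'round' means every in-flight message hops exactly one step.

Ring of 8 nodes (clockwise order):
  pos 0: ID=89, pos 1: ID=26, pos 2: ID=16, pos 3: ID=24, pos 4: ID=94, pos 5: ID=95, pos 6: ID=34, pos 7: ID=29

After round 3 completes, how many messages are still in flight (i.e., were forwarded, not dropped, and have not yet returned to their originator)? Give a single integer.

Answer: 2

Derivation:
Round 1: pos1(id26) recv 89: fwd; pos2(id16) recv 26: fwd; pos3(id24) recv 16: drop; pos4(id94) recv 24: drop; pos5(id95) recv 94: drop; pos6(id34) recv 95: fwd; pos7(id29) recv 34: fwd; pos0(id89) recv 29: drop
Round 2: pos2(id16) recv 89: fwd; pos3(id24) recv 26: fwd; pos7(id29) recv 95: fwd; pos0(id89) recv 34: drop
Round 3: pos3(id24) recv 89: fwd; pos4(id94) recv 26: drop; pos0(id89) recv 95: fwd
After round 3: 2 messages still in flight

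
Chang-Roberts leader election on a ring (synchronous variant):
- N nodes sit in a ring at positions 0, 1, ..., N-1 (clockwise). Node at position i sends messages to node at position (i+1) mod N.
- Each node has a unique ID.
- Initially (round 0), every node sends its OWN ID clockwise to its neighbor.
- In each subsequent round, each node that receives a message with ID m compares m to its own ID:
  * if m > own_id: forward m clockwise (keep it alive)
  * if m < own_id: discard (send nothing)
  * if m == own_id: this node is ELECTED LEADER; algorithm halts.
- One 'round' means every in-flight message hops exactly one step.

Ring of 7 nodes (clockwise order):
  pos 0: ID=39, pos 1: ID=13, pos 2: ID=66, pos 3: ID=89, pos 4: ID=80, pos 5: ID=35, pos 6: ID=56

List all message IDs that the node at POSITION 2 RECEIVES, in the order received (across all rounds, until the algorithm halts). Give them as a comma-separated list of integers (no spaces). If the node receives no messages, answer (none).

Answer: 13,39,56,80,89

Derivation:
Round 1: pos1(id13) recv 39: fwd; pos2(id66) recv 13: drop; pos3(id89) recv 66: drop; pos4(id80) recv 89: fwd; pos5(id35) recv 80: fwd; pos6(id56) recv 35: drop; pos0(id39) recv 56: fwd
Round 2: pos2(id66) recv 39: drop; pos5(id35) recv 89: fwd; pos6(id56) recv 80: fwd; pos1(id13) recv 56: fwd
Round 3: pos6(id56) recv 89: fwd; pos0(id39) recv 80: fwd; pos2(id66) recv 56: drop
Round 4: pos0(id39) recv 89: fwd; pos1(id13) recv 80: fwd
Round 5: pos1(id13) recv 89: fwd; pos2(id66) recv 80: fwd
Round 6: pos2(id66) recv 89: fwd; pos3(id89) recv 80: drop
Round 7: pos3(id89) recv 89: ELECTED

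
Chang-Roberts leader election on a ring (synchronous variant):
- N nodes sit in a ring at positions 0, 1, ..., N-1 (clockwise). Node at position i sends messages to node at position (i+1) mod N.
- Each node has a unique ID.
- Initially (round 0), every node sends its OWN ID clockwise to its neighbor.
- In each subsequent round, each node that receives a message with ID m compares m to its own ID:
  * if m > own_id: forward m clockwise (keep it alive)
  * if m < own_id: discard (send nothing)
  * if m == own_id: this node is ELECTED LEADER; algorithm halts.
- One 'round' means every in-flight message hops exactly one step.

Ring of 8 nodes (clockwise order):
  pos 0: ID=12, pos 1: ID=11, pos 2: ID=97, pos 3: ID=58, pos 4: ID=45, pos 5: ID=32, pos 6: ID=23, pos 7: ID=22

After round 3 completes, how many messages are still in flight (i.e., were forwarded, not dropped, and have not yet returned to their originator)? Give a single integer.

Answer: 5

Derivation:
Round 1: pos1(id11) recv 12: fwd; pos2(id97) recv 11: drop; pos3(id58) recv 97: fwd; pos4(id45) recv 58: fwd; pos5(id32) recv 45: fwd; pos6(id23) recv 32: fwd; pos7(id22) recv 23: fwd; pos0(id12) recv 22: fwd
Round 2: pos2(id97) recv 12: drop; pos4(id45) recv 97: fwd; pos5(id32) recv 58: fwd; pos6(id23) recv 45: fwd; pos7(id22) recv 32: fwd; pos0(id12) recv 23: fwd; pos1(id11) recv 22: fwd
Round 3: pos5(id32) recv 97: fwd; pos6(id23) recv 58: fwd; pos7(id22) recv 45: fwd; pos0(id12) recv 32: fwd; pos1(id11) recv 23: fwd; pos2(id97) recv 22: drop
After round 3: 5 messages still in flight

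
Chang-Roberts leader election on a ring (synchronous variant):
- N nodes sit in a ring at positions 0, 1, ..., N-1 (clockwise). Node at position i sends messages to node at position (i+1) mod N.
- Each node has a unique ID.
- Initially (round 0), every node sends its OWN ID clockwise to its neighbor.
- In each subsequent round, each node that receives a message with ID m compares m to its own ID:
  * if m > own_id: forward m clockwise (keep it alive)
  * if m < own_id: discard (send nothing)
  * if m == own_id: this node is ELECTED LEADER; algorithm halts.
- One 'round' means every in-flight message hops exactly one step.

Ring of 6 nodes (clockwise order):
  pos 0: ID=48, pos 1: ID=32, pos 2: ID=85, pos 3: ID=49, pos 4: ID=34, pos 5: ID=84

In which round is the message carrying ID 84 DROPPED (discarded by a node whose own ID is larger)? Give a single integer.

Answer: 3

Derivation:
Round 1: pos1(id32) recv 48: fwd; pos2(id85) recv 32: drop; pos3(id49) recv 85: fwd; pos4(id34) recv 49: fwd; pos5(id84) recv 34: drop; pos0(id48) recv 84: fwd
Round 2: pos2(id85) recv 48: drop; pos4(id34) recv 85: fwd; pos5(id84) recv 49: drop; pos1(id32) recv 84: fwd
Round 3: pos5(id84) recv 85: fwd; pos2(id85) recv 84: drop
Round 4: pos0(id48) recv 85: fwd
Round 5: pos1(id32) recv 85: fwd
Round 6: pos2(id85) recv 85: ELECTED
Message ID 84 originates at pos 5; dropped at pos 2 in round 3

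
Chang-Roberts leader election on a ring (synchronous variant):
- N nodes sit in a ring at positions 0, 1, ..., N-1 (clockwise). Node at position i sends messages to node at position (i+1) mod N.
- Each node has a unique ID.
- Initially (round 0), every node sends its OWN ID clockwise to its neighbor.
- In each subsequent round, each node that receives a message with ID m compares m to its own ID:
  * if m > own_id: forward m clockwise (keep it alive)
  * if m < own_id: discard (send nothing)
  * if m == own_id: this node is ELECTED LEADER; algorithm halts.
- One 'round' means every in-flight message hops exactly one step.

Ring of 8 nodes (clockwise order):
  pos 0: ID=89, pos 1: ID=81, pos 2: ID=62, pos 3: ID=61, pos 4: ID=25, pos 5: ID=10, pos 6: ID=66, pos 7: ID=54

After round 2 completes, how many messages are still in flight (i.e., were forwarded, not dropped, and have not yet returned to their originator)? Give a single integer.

Round 1: pos1(id81) recv 89: fwd; pos2(id62) recv 81: fwd; pos3(id61) recv 62: fwd; pos4(id25) recv 61: fwd; pos5(id10) recv 25: fwd; pos6(id66) recv 10: drop; pos7(id54) recv 66: fwd; pos0(id89) recv 54: drop
Round 2: pos2(id62) recv 89: fwd; pos3(id61) recv 81: fwd; pos4(id25) recv 62: fwd; pos5(id10) recv 61: fwd; pos6(id66) recv 25: drop; pos0(id89) recv 66: drop
After round 2: 4 messages still in flight

Answer: 4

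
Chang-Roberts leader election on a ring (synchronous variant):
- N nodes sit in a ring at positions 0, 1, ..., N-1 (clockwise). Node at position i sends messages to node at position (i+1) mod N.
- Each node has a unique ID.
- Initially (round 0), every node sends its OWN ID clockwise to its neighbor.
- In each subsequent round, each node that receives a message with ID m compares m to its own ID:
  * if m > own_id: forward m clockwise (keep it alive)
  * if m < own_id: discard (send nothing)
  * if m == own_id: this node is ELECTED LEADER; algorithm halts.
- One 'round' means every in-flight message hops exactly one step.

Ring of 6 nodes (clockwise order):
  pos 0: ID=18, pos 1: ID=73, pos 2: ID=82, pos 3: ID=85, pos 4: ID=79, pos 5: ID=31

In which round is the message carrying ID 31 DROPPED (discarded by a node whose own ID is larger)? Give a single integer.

Answer: 2

Derivation:
Round 1: pos1(id73) recv 18: drop; pos2(id82) recv 73: drop; pos3(id85) recv 82: drop; pos4(id79) recv 85: fwd; pos5(id31) recv 79: fwd; pos0(id18) recv 31: fwd
Round 2: pos5(id31) recv 85: fwd; pos0(id18) recv 79: fwd; pos1(id73) recv 31: drop
Round 3: pos0(id18) recv 85: fwd; pos1(id73) recv 79: fwd
Round 4: pos1(id73) recv 85: fwd; pos2(id82) recv 79: drop
Round 5: pos2(id82) recv 85: fwd
Round 6: pos3(id85) recv 85: ELECTED
Message ID 31 originates at pos 5; dropped at pos 1 in round 2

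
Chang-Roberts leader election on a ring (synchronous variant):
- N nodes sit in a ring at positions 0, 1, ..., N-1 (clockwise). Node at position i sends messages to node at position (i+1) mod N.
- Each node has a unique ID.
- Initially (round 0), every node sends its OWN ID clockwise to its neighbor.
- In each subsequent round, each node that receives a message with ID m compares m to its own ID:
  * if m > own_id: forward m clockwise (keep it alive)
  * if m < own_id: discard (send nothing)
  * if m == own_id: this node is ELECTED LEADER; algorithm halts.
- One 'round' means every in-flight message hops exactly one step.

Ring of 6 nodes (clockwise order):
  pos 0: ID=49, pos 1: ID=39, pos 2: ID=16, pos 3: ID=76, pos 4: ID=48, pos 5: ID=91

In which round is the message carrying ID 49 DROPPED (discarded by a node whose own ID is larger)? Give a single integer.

Answer: 3

Derivation:
Round 1: pos1(id39) recv 49: fwd; pos2(id16) recv 39: fwd; pos3(id76) recv 16: drop; pos4(id48) recv 76: fwd; pos5(id91) recv 48: drop; pos0(id49) recv 91: fwd
Round 2: pos2(id16) recv 49: fwd; pos3(id76) recv 39: drop; pos5(id91) recv 76: drop; pos1(id39) recv 91: fwd
Round 3: pos3(id76) recv 49: drop; pos2(id16) recv 91: fwd
Round 4: pos3(id76) recv 91: fwd
Round 5: pos4(id48) recv 91: fwd
Round 6: pos5(id91) recv 91: ELECTED
Message ID 49 originates at pos 0; dropped at pos 3 in round 3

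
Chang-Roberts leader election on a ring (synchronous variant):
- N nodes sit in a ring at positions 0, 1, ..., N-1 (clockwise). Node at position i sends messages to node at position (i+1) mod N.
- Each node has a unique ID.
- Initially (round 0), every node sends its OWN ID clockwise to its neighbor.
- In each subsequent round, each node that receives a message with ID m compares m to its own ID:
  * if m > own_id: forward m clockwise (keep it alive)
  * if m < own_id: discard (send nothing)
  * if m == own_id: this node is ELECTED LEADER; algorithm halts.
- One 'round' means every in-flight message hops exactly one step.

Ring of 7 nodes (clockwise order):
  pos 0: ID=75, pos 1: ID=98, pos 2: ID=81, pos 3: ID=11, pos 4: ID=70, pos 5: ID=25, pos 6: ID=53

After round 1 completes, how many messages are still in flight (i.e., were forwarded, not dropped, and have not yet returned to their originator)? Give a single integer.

Round 1: pos1(id98) recv 75: drop; pos2(id81) recv 98: fwd; pos3(id11) recv 81: fwd; pos4(id70) recv 11: drop; pos5(id25) recv 70: fwd; pos6(id53) recv 25: drop; pos0(id75) recv 53: drop
After round 1: 3 messages still in flight

Answer: 3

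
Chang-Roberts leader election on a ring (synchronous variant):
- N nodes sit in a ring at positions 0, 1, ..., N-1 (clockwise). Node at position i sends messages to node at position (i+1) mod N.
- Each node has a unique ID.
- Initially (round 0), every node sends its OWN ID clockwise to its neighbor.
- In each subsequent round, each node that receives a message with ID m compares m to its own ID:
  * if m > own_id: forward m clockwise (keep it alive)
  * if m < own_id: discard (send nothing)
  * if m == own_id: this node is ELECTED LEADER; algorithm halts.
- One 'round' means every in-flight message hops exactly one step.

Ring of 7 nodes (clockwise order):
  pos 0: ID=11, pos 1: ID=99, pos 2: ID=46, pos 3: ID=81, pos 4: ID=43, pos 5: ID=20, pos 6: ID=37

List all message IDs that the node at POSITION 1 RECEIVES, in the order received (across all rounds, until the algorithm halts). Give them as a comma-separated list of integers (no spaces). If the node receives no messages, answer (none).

Answer: 11,37,43,81,99

Derivation:
Round 1: pos1(id99) recv 11: drop; pos2(id46) recv 99: fwd; pos3(id81) recv 46: drop; pos4(id43) recv 81: fwd; pos5(id20) recv 43: fwd; pos6(id37) recv 20: drop; pos0(id11) recv 37: fwd
Round 2: pos3(id81) recv 99: fwd; pos5(id20) recv 81: fwd; pos6(id37) recv 43: fwd; pos1(id99) recv 37: drop
Round 3: pos4(id43) recv 99: fwd; pos6(id37) recv 81: fwd; pos0(id11) recv 43: fwd
Round 4: pos5(id20) recv 99: fwd; pos0(id11) recv 81: fwd; pos1(id99) recv 43: drop
Round 5: pos6(id37) recv 99: fwd; pos1(id99) recv 81: drop
Round 6: pos0(id11) recv 99: fwd
Round 7: pos1(id99) recv 99: ELECTED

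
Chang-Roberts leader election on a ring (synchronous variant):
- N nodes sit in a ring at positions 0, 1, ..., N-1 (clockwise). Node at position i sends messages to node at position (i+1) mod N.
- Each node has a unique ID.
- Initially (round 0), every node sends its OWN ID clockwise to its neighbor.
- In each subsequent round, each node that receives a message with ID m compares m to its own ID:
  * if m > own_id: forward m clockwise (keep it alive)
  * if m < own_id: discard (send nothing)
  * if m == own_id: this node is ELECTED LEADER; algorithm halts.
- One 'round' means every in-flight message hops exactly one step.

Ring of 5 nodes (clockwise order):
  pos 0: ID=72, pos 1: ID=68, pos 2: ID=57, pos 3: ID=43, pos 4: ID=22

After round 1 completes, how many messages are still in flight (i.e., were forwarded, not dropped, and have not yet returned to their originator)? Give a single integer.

Answer: 4

Derivation:
Round 1: pos1(id68) recv 72: fwd; pos2(id57) recv 68: fwd; pos3(id43) recv 57: fwd; pos4(id22) recv 43: fwd; pos0(id72) recv 22: drop
After round 1: 4 messages still in flight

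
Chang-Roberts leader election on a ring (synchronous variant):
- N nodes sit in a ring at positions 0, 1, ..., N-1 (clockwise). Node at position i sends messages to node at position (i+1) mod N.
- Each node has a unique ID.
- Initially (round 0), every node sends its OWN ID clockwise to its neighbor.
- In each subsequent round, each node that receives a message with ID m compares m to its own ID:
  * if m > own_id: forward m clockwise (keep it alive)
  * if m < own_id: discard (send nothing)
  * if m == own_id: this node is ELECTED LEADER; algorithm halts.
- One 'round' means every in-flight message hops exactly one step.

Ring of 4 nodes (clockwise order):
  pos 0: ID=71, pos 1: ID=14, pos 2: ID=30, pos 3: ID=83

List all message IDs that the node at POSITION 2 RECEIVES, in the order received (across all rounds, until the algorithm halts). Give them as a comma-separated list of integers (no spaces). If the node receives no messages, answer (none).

Round 1: pos1(id14) recv 71: fwd; pos2(id30) recv 14: drop; pos3(id83) recv 30: drop; pos0(id71) recv 83: fwd
Round 2: pos2(id30) recv 71: fwd; pos1(id14) recv 83: fwd
Round 3: pos3(id83) recv 71: drop; pos2(id30) recv 83: fwd
Round 4: pos3(id83) recv 83: ELECTED

Answer: 14,71,83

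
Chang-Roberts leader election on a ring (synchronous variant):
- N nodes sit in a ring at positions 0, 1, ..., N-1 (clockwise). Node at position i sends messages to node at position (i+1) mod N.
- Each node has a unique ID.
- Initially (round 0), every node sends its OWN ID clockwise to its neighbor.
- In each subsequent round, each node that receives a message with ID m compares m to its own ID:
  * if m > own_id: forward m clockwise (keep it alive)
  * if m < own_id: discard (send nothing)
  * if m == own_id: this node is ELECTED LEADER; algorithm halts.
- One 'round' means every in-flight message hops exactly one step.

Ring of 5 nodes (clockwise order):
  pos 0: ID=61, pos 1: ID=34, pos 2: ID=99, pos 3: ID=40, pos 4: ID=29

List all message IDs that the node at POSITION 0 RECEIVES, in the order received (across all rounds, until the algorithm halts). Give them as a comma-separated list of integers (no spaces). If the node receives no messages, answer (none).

Answer: 29,40,99

Derivation:
Round 1: pos1(id34) recv 61: fwd; pos2(id99) recv 34: drop; pos3(id40) recv 99: fwd; pos4(id29) recv 40: fwd; pos0(id61) recv 29: drop
Round 2: pos2(id99) recv 61: drop; pos4(id29) recv 99: fwd; pos0(id61) recv 40: drop
Round 3: pos0(id61) recv 99: fwd
Round 4: pos1(id34) recv 99: fwd
Round 5: pos2(id99) recv 99: ELECTED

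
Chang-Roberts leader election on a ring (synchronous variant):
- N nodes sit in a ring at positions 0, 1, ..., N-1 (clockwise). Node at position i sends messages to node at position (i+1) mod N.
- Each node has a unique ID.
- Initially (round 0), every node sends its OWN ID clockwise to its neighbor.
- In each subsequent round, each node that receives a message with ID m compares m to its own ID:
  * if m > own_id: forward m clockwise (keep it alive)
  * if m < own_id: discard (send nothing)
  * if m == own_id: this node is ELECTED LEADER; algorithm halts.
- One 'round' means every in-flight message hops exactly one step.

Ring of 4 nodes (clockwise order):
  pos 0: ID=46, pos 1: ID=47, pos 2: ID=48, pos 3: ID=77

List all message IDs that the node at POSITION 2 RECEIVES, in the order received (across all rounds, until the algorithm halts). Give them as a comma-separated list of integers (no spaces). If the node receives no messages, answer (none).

Answer: 47,77

Derivation:
Round 1: pos1(id47) recv 46: drop; pos2(id48) recv 47: drop; pos3(id77) recv 48: drop; pos0(id46) recv 77: fwd
Round 2: pos1(id47) recv 77: fwd
Round 3: pos2(id48) recv 77: fwd
Round 4: pos3(id77) recv 77: ELECTED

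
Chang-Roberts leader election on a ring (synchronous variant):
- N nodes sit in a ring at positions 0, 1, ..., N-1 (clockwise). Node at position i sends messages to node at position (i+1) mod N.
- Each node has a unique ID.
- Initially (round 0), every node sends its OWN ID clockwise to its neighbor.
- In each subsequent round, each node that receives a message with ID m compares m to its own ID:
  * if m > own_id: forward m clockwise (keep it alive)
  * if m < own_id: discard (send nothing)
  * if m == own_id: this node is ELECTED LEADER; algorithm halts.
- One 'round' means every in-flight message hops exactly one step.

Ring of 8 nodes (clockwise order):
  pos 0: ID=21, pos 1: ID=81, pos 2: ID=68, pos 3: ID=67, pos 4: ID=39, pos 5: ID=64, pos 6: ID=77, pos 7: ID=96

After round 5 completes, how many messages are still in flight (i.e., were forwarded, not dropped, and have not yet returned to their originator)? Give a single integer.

Round 1: pos1(id81) recv 21: drop; pos2(id68) recv 81: fwd; pos3(id67) recv 68: fwd; pos4(id39) recv 67: fwd; pos5(id64) recv 39: drop; pos6(id77) recv 64: drop; pos7(id96) recv 77: drop; pos0(id21) recv 96: fwd
Round 2: pos3(id67) recv 81: fwd; pos4(id39) recv 68: fwd; pos5(id64) recv 67: fwd; pos1(id81) recv 96: fwd
Round 3: pos4(id39) recv 81: fwd; pos5(id64) recv 68: fwd; pos6(id77) recv 67: drop; pos2(id68) recv 96: fwd
Round 4: pos5(id64) recv 81: fwd; pos6(id77) recv 68: drop; pos3(id67) recv 96: fwd
Round 5: pos6(id77) recv 81: fwd; pos4(id39) recv 96: fwd
After round 5: 2 messages still in flight

Answer: 2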